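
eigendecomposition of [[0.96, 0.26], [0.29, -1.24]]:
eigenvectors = [[0.99, -0.12], [0.13, 0.99]]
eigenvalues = [0.99, -1.27]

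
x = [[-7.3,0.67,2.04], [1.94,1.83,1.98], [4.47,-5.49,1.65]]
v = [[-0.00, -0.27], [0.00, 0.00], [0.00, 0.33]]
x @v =[[0.00, 2.64], [0.00, 0.13], [0.0, -0.66]]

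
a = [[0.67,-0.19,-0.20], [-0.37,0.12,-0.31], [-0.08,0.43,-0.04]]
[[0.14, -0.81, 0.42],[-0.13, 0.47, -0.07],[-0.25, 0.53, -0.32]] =a@[[0.09,-0.92,0.29], [-0.55,1.05,-0.74], [0.11,-0.01,-0.41]]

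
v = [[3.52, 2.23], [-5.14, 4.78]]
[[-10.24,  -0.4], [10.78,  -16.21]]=v @ [[-2.58, 1.21],[-0.52, -2.09]]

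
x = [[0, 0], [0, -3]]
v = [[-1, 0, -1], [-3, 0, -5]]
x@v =[[0, 0, 0], [9, 0, 15]]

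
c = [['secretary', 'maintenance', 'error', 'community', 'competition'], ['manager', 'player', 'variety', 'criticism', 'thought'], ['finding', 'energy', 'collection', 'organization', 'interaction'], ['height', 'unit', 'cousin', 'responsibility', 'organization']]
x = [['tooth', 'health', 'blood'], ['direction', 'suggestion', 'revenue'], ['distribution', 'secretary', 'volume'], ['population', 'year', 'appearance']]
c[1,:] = ['manager', 'player', 'variety', 'criticism', 'thought']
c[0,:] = ['secretary', 'maintenance', 'error', 'community', 'competition']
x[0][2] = 'blood'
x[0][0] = 'tooth'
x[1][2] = 'revenue'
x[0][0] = 'tooth'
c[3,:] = ['height', 'unit', 'cousin', 'responsibility', 'organization']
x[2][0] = 'distribution'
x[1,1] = 'suggestion'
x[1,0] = 'direction'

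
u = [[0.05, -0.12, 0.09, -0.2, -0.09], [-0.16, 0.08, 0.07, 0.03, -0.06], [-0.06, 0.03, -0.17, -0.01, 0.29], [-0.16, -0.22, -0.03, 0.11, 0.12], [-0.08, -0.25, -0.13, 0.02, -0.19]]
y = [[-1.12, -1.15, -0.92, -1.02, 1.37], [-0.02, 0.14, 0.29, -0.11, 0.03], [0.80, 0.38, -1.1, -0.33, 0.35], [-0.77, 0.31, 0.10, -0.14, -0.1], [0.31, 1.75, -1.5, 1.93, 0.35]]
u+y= [[-1.07, -1.27, -0.83, -1.22, 1.28], [-0.18, 0.22, 0.36, -0.08, -0.03], [0.74, 0.41, -1.27, -0.34, 0.64], [-0.93, 0.09, 0.07, -0.03, 0.02], [0.23, 1.50, -1.63, 1.95, 0.16]]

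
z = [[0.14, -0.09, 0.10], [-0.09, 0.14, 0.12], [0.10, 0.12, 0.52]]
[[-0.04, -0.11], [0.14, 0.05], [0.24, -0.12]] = z@[[-0.02, -0.18], [0.72, 0.55], [0.29, -0.32]]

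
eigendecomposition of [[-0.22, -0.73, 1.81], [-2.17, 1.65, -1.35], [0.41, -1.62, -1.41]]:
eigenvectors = [[(0.37+0j), -0.75+0.00j, (-0.75-0j)],[(-0.86+0j), -0.29-0.20j, -0.29+0.20j],[(0.34+0j), (0.44-0.34j), (0.44+0.34j)]]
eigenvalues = [(3.12+0j), (-1.55+0.63j), (-1.55-0.63j)]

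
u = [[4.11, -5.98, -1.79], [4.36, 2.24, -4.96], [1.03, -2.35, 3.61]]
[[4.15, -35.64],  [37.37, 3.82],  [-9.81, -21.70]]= u @ [[4.67, -3.81],[3.12, 4.03],[-2.02, -2.30]]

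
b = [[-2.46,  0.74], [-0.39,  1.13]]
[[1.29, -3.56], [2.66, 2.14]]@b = [[-1.78,-3.07], [-7.38,4.39]]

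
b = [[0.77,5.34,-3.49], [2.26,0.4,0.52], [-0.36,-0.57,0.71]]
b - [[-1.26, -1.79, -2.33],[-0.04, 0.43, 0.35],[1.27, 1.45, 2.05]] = [[2.03, 7.13, -1.16], [2.3, -0.03, 0.17], [-1.63, -2.02, -1.34]]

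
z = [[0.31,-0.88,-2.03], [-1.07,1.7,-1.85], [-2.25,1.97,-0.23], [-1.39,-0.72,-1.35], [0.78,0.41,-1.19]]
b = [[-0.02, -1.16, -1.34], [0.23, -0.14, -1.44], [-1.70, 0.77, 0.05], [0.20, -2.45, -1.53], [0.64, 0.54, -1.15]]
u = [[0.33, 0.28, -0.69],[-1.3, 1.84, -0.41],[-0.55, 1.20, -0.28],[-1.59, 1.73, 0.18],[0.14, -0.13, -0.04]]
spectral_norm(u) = 3.51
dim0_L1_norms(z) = [5.8, 5.68, 6.65]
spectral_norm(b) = 3.64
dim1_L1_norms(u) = [1.3, 3.55, 2.03, 3.5, 0.31]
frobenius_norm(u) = 3.65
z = u + b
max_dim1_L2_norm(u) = 2.36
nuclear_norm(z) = 8.76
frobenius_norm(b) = 4.38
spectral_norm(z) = 3.95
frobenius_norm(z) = 5.28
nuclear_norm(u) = 4.66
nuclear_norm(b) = 7.08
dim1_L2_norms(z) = [2.23, 2.73, 3.0, 2.07, 1.48]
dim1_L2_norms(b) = [1.77, 1.46, 1.87, 2.9, 1.42]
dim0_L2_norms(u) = [2.16, 2.81, 0.87]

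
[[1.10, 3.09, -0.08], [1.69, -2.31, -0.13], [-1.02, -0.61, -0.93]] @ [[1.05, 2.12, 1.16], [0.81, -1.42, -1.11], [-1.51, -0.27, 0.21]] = [[3.78, -2.03, -2.17], [0.10, 6.90, 4.5], [-0.16, -1.05, -0.7]]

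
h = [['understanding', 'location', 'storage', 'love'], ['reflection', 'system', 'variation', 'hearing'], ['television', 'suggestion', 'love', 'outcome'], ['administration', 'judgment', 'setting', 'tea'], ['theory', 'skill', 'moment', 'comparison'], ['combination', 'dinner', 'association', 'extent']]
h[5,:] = ['combination', 'dinner', 'association', 'extent']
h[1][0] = 'reflection'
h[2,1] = 'suggestion'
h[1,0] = 'reflection'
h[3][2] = 'setting'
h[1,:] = ['reflection', 'system', 'variation', 'hearing']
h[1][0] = 'reflection'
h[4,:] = ['theory', 'skill', 'moment', 'comparison']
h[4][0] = 'theory'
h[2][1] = 'suggestion'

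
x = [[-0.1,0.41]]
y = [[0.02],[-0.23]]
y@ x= [[-0.0,  0.01],[0.02,  -0.09]]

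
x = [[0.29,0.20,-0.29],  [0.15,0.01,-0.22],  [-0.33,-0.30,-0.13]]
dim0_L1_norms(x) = [0.77, 0.51, 0.64]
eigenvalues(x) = [0.59, -0.05, -0.37]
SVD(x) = [[-0.71,  0.44,  -0.55], [-0.32,  0.50,  0.81], [0.63,  0.75,  -0.21]] @ diag([0.6012591004759931, 0.3618467179646063, 0.05054153532534039]) @ [[-0.77, -0.55, 0.32], [-0.13, -0.37, -0.92], [0.63, -0.75, 0.21]]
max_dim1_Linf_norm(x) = 0.33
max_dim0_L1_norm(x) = 0.77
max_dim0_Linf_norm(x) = 0.33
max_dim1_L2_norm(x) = 0.46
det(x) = 0.01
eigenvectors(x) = [[-0.76, -0.63, 0.26], [-0.39, 0.75, 0.41], [0.51, -0.22, 0.88]]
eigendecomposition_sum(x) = [[0.34,0.22,-0.2], [0.17,0.11,-0.11], [-0.23,-0.15,0.14]] + [[-0.02, 0.03, -0.01], [0.02, -0.03, 0.01], [-0.01, 0.01, -0.0]] + [[-0.03, -0.05, -0.08], [-0.04, -0.07, -0.12], [-0.1, -0.16, -0.27]]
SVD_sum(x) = [[0.33, 0.24, -0.14], [0.15, 0.11, -0.06], [-0.29, -0.21, 0.12]] + [[-0.02, -0.06, -0.15], [-0.02, -0.07, -0.17], [-0.03, -0.10, -0.25]] + [[-0.02, 0.02, -0.01], [0.03, -0.03, 0.01], [-0.01, 0.01, -0.0]]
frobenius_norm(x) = 0.70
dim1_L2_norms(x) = [0.46, 0.27, 0.46]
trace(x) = 0.17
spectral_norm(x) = 0.60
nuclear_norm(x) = 1.01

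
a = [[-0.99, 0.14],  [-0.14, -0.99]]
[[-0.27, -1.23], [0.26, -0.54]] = a @ [[0.23, 1.29], [-0.30, 0.36]]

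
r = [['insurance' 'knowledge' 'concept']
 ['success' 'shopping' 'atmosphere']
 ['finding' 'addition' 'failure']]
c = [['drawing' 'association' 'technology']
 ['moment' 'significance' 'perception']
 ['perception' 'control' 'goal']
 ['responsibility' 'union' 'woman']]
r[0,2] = 'concept'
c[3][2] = 'woman'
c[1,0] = 'moment'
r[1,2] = 'atmosphere'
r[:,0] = ['insurance', 'success', 'finding']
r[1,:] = ['success', 'shopping', 'atmosphere']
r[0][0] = 'insurance'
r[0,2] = 'concept'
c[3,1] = 'union'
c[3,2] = 'woman'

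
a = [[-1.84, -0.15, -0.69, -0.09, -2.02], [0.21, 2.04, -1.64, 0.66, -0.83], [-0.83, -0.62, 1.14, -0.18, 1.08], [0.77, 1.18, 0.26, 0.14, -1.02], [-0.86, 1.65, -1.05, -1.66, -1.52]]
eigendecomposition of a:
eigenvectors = [[-0.22+0.00j, -0.31+0.11j, -0.31-0.11j, -0.90+0.00j, -0.82+0.00j], [(0.87+0j), 0.73+0.00j, 0.73-0.00j, -0.08+0.00j, -0.13+0.00j], [-0.03+0.00j, 0.09-0.37j, (0.09+0.37j), (-0.09+0j), (-0.26+0j)], [(0.27+0j), (0.09-0.11j), (0.09+0.11j), 0.14+0.00j, 0.48+0.00j], [0.35+0.00j, 0.44+0.06j, (0.44-0.06j), -0.40+0.00j, 0.08+0.00j]]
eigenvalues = [(1.92+0j), (1.33+0.69j), (1.33-0.69j), (-2.8+0j), (-1.82+0j)]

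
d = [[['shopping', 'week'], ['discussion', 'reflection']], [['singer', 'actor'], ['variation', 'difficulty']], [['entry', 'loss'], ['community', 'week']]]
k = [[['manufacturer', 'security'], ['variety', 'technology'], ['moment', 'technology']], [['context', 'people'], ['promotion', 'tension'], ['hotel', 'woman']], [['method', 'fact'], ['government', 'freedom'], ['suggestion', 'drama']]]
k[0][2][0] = 'moment'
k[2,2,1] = 'drama'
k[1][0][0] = 'context'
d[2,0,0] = 'entry'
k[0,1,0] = 'variety'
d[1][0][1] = 'actor'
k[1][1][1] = 'tension'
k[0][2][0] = 'moment'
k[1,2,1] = 'woman'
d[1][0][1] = 'actor'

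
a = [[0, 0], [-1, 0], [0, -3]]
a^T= [[0, -1, 0], [0, 0, -3]]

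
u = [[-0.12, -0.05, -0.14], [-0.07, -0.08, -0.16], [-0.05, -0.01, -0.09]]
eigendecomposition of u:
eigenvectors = [[0.69+0.00j, (-0.06-0.42j), -0.06+0.42j], [(0.65+0j), (-0.81+0j), -0.81-0.00j], [(0.3+0j), 0.28+0.28j, (0.28-0.28j)]]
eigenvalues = [(-0.23+0j), (-0.03+0.02j), (-0.03-0.02j)]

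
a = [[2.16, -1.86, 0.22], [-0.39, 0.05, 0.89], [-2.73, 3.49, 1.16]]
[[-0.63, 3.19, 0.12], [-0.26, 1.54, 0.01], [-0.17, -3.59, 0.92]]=a@[[-0.46, -0.24, 0.59],  [-0.25, -1.79, 0.65],  [-0.48, 1.73, 0.23]]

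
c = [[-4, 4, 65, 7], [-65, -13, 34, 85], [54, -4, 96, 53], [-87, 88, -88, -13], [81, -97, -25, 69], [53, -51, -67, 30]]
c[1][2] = 34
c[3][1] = 88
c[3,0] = -87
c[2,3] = 53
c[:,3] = [7, 85, 53, -13, 69, 30]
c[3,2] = -88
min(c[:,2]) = -88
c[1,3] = 85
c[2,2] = 96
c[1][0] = -65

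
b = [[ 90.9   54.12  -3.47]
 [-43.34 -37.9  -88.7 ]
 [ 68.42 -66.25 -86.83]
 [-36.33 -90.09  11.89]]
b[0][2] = -3.47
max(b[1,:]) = -37.9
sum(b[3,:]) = -114.53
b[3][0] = -36.33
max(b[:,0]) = 90.9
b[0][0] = 90.9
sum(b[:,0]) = 79.65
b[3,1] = -90.09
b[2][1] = -66.25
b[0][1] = 54.12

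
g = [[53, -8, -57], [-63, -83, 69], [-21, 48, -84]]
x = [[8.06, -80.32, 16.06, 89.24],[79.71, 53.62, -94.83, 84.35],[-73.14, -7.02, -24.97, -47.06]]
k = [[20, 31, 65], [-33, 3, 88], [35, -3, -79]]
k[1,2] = 88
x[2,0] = -73.14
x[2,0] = -73.14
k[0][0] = 20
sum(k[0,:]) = 116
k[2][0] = 35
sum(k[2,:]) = -47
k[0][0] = 20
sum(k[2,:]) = -47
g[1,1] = -83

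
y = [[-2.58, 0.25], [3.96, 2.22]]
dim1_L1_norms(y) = [2.83, 6.18]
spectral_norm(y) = 5.06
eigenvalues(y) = [-2.78, 2.42]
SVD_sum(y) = [[-2.14, -0.85],  [4.18, 1.66]] + [[-0.44, 1.1], [-0.22, 0.56]]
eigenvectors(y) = [[-0.78, -0.05], [0.62, -1.00]]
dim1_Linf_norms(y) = [2.58, 3.96]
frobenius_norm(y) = 5.23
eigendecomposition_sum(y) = [[-2.67, 0.13],[2.12, -0.11]] + [[0.09, 0.12], [1.84, 2.33]]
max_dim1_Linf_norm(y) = 3.96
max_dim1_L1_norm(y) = 6.18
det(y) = -6.72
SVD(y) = [[-0.46, 0.89],[0.89, 0.46]] @ diag([5.0560511770097625, 1.3286257921093485]) @ [[0.93,0.37], [-0.37,0.93]]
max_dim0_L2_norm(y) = 4.73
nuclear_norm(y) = 6.38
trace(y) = -0.36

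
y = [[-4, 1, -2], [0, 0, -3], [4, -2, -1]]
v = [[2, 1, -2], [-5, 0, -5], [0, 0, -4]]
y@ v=[[-13, -4, 11], [0, 0, 12], [18, 4, 6]]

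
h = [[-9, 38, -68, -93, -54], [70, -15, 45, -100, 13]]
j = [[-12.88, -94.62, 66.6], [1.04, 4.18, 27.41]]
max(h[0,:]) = 38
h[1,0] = 70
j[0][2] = 66.6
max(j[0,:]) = 66.6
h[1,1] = -15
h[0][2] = -68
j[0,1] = -94.62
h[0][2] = -68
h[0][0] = -9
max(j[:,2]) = 66.6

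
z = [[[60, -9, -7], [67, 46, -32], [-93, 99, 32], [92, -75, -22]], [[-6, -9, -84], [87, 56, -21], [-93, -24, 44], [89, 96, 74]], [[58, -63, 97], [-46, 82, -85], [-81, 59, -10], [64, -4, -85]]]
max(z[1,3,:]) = 96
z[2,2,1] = 59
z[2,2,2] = -10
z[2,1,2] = -85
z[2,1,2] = -85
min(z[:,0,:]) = -84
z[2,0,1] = -63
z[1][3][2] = 74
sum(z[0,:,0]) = 126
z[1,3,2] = 74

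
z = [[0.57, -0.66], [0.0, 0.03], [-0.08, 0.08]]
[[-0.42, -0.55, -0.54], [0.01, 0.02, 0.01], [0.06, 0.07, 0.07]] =z @ [[-0.51, -0.10, -0.68], [0.20, 0.75, 0.23]]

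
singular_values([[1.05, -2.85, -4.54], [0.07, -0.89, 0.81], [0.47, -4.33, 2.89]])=[5.48, 5.34, 0.0]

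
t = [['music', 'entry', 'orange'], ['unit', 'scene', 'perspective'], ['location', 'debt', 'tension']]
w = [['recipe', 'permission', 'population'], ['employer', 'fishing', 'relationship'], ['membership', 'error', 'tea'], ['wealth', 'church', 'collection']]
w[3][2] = 'collection'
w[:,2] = ['population', 'relationship', 'tea', 'collection']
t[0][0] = 'music'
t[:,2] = ['orange', 'perspective', 'tension']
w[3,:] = ['wealth', 'church', 'collection']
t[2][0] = 'location'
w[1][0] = 'employer'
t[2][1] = 'debt'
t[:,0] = ['music', 'unit', 'location']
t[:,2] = ['orange', 'perspective', 'tension']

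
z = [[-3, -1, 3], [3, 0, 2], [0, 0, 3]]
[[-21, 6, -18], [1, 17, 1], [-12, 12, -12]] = z @ [[3, 3, 3], [0, -3, -3], [-4, 4, -4]]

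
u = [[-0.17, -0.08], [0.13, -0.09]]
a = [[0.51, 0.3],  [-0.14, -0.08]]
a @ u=[[-0.05, -0.07], [0.01, 0.02]]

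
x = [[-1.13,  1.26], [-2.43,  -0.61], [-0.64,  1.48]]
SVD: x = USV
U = [[-0.50, 0.48],  [-0.79, -0.59],  [-0.35, 0.65]]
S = [2.79, 1.98]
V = [[0.97, -0.24], [0.24, 0.97]]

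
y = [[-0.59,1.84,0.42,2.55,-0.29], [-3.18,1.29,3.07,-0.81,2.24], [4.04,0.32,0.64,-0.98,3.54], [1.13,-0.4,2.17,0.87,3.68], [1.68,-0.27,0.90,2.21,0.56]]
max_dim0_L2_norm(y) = 5.61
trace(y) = 2.77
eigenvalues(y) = [(5.65+0j), (-1.57+3.26j), (-1.57-3.26j), (-1.31+0j), (1.57+0j)]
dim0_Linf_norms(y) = [4.04, 1.84, 3.07, 2.55, 3.68]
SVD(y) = [[-0.05, -0.18, -0.74, 0.58, -0.27], [0.19, -0.89, 0.18, 0.12, 0.34], [0.73, 0.34, 0.23, 0.53, 0.16], [0.62, -0.19, -0.16, -0.48, -0.57], [0.24, 0.15, -0.58, -0.36, 0.68]] @ diag([6.911955918778601, 5.5484619711496475, 3.8652796771837905, 1.794314546209944, 0.5700732040510258]) @ [[0.5, 0.01, 0.37, 0.01, 0.78], [0.78, -0.24, -0.52, 0.02, -0.25], [-0.09, -0.22, -0.13, -0.95, 0.13], [0.15, 0.94, -0.23, -0.20, 0.01], [0.33, 0.08, 0.72, -0.22, -0.56]]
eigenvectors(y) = [[-0.33+0.00j, -0.07+0.47j, (-0.07-0.47j), (0.12+0j), (-0.23+0j)], [-0.21+0.00j, -0.64+0.00j, -0.64-0.00j, (-0.31+0j), -0.69+0.00j], [(-0.48+0j), (0.47-0.24j), (0.47+0.24j), 0.78+0.00j, -0.43+0.00j], [-0.63+0.00j, -0.19-0.23j, -0.19+0.23j, (0.01+0j), 0.41+0.00j], [-0.46+0.00j, (0.01-0.02j), (0.01+0.02j), (-0.53+0j), (0.33+0j)]]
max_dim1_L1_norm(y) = 10.59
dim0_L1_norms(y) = [10.62, 4.12, 7.2, 7.42, 10.31]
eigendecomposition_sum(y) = [[(0.9+0j), 0.28-0.00j, 0.84-0.00j, (0.84-0j), 1.27+0.00j], [0.58+0.00j, 0.18-0.00j, (0.54-0j), (0.54-0j), 0.82+0.00j], [(1.3+0j), 0.41-0.00j, 1.22-0.00j, 1.22-0.00j, 1.84+0.00j], [(1.7+0j), 0.54-0.00j, (1.6-0j), 1.60-0.00j, 2.41+0.00j], [(1.23+0j), (0.39-0j), 1.16-0.00j, 1.16-0.00j, 1.75+0.00j]] + [[(-0.69+1.32j), 0.62-0.07j, (-0.32-0.74j), (1.1+0.43j), -0.97-0.75j], [(-1.89-0.66j), 0.21+0.81j, 0.93-0.56j, -0.37+1.54j, (0.8-1.43j)], [(1.63-0.21j), -0.46-0.52j, (-0.47+0.76j), -0.30-1.27j, -0.06+1.35j], [(-0.33-0.88j), -0.23+0.32j, 0.48+0.17j, (-0.67+0.33j), (0.76-0.14j)], [0.04-0.06j, -0.03-0.00j, (0.01+0.04j), -0.05-0.03j, (0.04+0.04j)]] + [[-0.69-1.32j,(0.62+0.07j),-0.32+0.74j,(1.1-0.43j),(-0.97+0.75j)], [-1.89+0.66j,(0.21-0.81j),(0.93+0.56j),(-0.37-1.54j),0.80+1.43j], [(1.63+0.21j),(-0.46+0.52j),-0.47-0.76j,-0.30+1.27j,(-0.06-1.35j)], [-0.33+0.88j,(-0.23-0.32j),(0.48-0.17j),(-0.67-0.33j),(0.76+0.14j)], [(0.04+0.06j),(-0.03+0j),0.01-0.04j,-0.05+0.03j,0.04-0.04j]] + [[-0.06+0.00j, 0.05+0.00j, (-0.01-0j), (-0.15+0j), 0.23-0.00j], [0.17-0.00j, (-0.13-0j), (0.02+0j), (0.39-0j), (-0.63+0j)], [-0.43+0.00j, (0.32+0j), -0.04-0.00j, (-0.97+0j), 1.55-0.00j], [-0.00+0.00j, 0.00+0.00j, -0.00-0.00j, -0.01+0.00j, 0.01-0.00j], [0.29-0.00j, (-0.22-0j), 0.03+0.00j, (0.67-0j), (-1.06+0j)]] + [[(-0.05+0j), (0.27-0j), (0.22-0j), (-0.34-0j), 0.15-0.00j], [(-0.15+0j), 0.81-0.00j, (0.66-0j), (-1.02-0j), 0.44-0.00j], [-0.09+0.00j, 0.50-0.00j, 0.41-0.00j, (-0.63-0j), 0.27-0.00j], [0.09-0.00j, (-0.48+0j), -0.39+0.00j, (0.61+0j), (-0.26+0j)], [(0.07-0j), (-0.38+0j), (-0.31+0j), (0.48+0j), -0.21+0.00j]]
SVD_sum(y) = [[-0.16, -0.00, -0.12, -0.00, -0.24], [0.66, 0.02, 0.49, 0.01, 1.04], [2.5, 0.06, 1.87, 0.06, 3.92], [2.12, 0.05, 1.59, 0.05, 3.33], [0.81, 0.02, 0.61, 0.02, 1.28]] + [[-0.79, 0.25, 0.53, -0.02, 0.25],  [-3.87, 1.2, 2.57, -0.08, 1.22],  [1.46, -0.45, -0.97, 0.03, -0.46],  [-0.81, 0.25, 0.54, -0.02, 0.26],  [0.63, -0.20, -0.42, 0.01, -0.20]] + [[0.26, 0.63, 0.36, 2.74, -0.39], [-0.06, -0.15, -0.09, -0.66, 0.09], [-0.08, -0.20, -0.11, -0.86, 0.12], [0.06, 0.14, 0.08, 0.6, -0.08], [0.20, 0.49, 0.28, 2.14, -0.30]] + [[0.15, 0.98, -0.24, -0.21, 0.01], [0.03, 0.21, -0.05, -0.04, 0.00], [0.14, 0.9, -0.22, -0.19, 0.0], [-0.13, -0.81, 0.20, 0.17, -0.00], [-0.09, -0.61, 0.15, 0.13, -0.0]] + [[-0.05, -0.01, -0.11, 0.03, 0.09], [0.07, 0.02, 0.14, -0.04, -0.11], [0.03, 0.01, 0.07, -0.02, -0.05], [-0.11, -0.03, -0.24, 0.07, 0.18], [0.13, 0.03, 0.28, -0.09, -0.21]]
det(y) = -151.63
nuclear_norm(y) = 18.69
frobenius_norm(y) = 9.85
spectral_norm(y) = 6.91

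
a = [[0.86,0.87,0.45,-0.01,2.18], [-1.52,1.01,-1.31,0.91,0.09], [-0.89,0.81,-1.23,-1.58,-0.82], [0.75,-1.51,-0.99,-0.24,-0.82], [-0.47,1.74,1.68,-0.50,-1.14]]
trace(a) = -0.74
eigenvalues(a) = [(1.16+2.46j), (1.16-2.46j), (0.59+0j), (-1.83+0.97j), (-1.83-0.97j)]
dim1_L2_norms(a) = [2.54, 2.43, 2.48, 2.13, 2.76]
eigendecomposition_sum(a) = [[(0.39+0.72j), (0.42-0.89j), 0.52+0.15j, (-0.46+0.01j), 0.46+0.09j], [(-0.78-0.07j), (0.48+0.8j), -0.39+0.33j, (0.23-0.37j), (-0.32+0.32j)], [-0.28+0.23j, (0.42+0.1j), -0.02+0.23j, (-0.04-0.19j), 0.21j], [0.36-0.63j, -0.87+0.10j, -0.13-0.46j, 0.22+0.34j, (-0.15-0.39j)], [-0.39+0.52j, (0.78+0.01j), 0.06+0.42j, (-0.16-0.32j), (0.09+0.37j)]] + [[(0.39-0.72j), 0.42+0.89j, 0.52-0.15j, (-0.46-0.01j), 0.46-0.09j], [-0.78+0.07j, (0.48-0.8j), (-0.39-0.33j), 0.23+0.37j, -0.32-0.32j], [-0.28-0.23j, 0.42-0.10j, (-0.02-0.23j), -0.04+0.19j, 0.00-0.21j], [0.36+0.63j, -0.87-0.10j, (-0.13+0.46j), (0.22-0.34j), -0.15+0.39j], [-0.39-0.52j, 0.78-0.01j, (0.06-0.42j), -0.16+0.32j, (0.09-0.37j)]] + [[(0.23+0j), 0.22-0.00j, (-0.12+0j), 0.35-0.00j, 0.19-0.00j], [(0.16+0j), (0.15-0j), (-0.08+0j), (0.24-0j), (0.13-0j)], [(-0.13-0j), -0.12+0.00j, 0.07-0.00j, (-0.19+0j), (-0.11+0j)], [0.13+0.00j, (0.13-0j), -0.07+0.00j, (0.2-0j), (0.11-0j)], [(-0.06-0j), -0.06+0.00j, 0.03-0.00j, (-0.1+0j), -0.05+0.00j]] + [[(-0.08-0.11j),-0.09+0.02j,(-0.23-0.58j),0.28-0.47j,0.53-0.16j], [(-0.06-0.06j),-0.05+0.02j,(-0.22-0.32j),(0.1-0.32j),(0.3-0.17j)], [-0.11+0.12j,0.05+0.11j,(-0.63+0.46j),(-0.65-0.19j),-0.36-0.59j], [(-0.05+0.1j),0.05+0.06j,(-0.33+0.39j),(-0.44-0.02j),(-0.32-0.32j)], [(0.19+0.1j),0.12-0.09j,(0.76+0.65j),(-0.04+0.87j),-0.63+0.62j]] + [[(-0.08+0.11j),-0.09-0.02j,(-0.23+0.58j),(0.28+0.47j),(0.53+0.16j)], [-0.06+0.06j,-0.05-0.02j,-0.22+0.32j,0.10+0.32j,(0.3+0.17j)], [-0.11-0.12j,0.05-0.11j,(-0.63-0.46j),(-0.65+0.19j),(-0.36+0.59j)], [(-0.05-0.1j),(0.05-0.06j),(-0.33-0.39j),-0.44+0.02j,(-0.32+0.32j)], [0.19-0.10j,(0.12+0.09j),0.76-0.65j,(-0.04-0.87j),-0.63-0.62j]]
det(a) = 18.93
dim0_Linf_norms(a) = [1.52, 1.74, 1.68, 1.58, 2.18]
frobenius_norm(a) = 5.54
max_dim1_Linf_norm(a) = 2.18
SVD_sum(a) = [[0.2, -0.30, -0.07, 0.08, 0.13], [-0.55, 0.82, 0.20, -0.21, -0.35], [-0.71, 1.06, 0.26, -0.27, -0.45], [0.7, -1.05, -0.26, 0.27, 0.45], [-1.17, 1.76, 0.43, -0.45, -0.75]] + [[0.60,0.72,1.37,0.37,1.32],[-0.2,-0.24,-0.45,-0.12,-0.43],[-0.43,-0.51,-0.97,-0.26,-0.94],[-0.41,-0.49,-0.93,-0.25,-0.9],[0.20,0.25,0.47,0.13,0.45]] + [[-0.31,0.22,-0.56,0.28,0.52], [-0.66,0.47,-1.2,0.6,1.11], [-0.11,0.08,-0.19,0.1,0.18], [0.19,-0.14,0.35,-0.17,-0.33], [0.44,-0.31,0.79,-0.39,-0.74]] + [[0.27,0.15,-0.24,-0.78,0.26],[-0.21,-0.11,0.18,0.6,-0.2],[0.39,0.21,-0.34,-1.13,0.37],[0.06,0.03,-0.05,-0.18,0.06],[-0.06,-0.03,0.05,0.16,-0.05]] + [[0.10, 0.07, -0.05, 0.05, -0.05], [0.09, 0.07, -0.05, 0.04, -0.04], [-0.04, -0.03, 0.02, -0.02, 0.02], [0.2, 0.14, -0.1, 0.09, -0.10], [0.12, 0.08, -0.06, 0.05, -0.05]]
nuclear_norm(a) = 11.18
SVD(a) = [[0.12, 0.68, 0.35, 0.51, 0.38], [-0.33, -0.22, 0.75, -0.40, 0.34], [-0.43, -0.48, 0.12, 0.74, -0.13], [0.43, -0.46, -0.22, 0.12, 0.74], [-0.71, 0.23, -0.50, -0.11, 0.43]] @ diag([3.2615137537745515, 3.191776829405145, 2.5566185346697408, 1.7645575393399113, 0.40314645447245523]) @ [[0.5, -0.76, -0.18, 0.19, 0.32],[0.28, 0.34, 0.63, 0.17, 0.61],[-0.34, 0.25, -0.62, 0.31, 0.58],[0.30, 0.16, -0.26, -0.86, 0.29],[0.68, 0.48, -0.33, 0.32, -0.32]]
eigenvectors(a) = [[-0.53+0.00j, -0.53-0.00j, 0.67+0.00j, 0.36+0.19j, 0.36-0.19j], [0.28-0.42j, (0.28+0.42j), 0.47+0.00j, (0.24+0.06j), 0.24-0.06j], [(-0.05-0.23j), -0.05+0.23j, -0.37+0.00j, (0.12-0.49j), (0.12+0.49j)], [(0.25+0.4j), 0.25-0.40j, 0.39+0.00j, -0.33j, 0.00+0.33j], [-0.18-0.38j, (-0.18+0.38j), -0.19+0.00j, -0.65+0.00j, (-0.65-0j)]]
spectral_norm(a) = 3.26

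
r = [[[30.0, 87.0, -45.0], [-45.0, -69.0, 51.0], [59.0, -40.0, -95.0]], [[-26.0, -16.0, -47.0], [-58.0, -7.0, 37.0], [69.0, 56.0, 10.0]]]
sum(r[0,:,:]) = -67.0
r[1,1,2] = 37.0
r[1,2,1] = 56.0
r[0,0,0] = 30.0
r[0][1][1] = -69.0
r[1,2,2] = 10.0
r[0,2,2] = -95.0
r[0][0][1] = 87.0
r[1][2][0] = 69.0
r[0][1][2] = 51.0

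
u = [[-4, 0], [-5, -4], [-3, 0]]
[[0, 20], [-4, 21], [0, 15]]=u @ [[0, -5], [1, 1]]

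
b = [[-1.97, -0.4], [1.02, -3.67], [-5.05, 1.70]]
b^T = [[-1.97, 1.02, -5.05], [-0.4, -3.67, 1.70]]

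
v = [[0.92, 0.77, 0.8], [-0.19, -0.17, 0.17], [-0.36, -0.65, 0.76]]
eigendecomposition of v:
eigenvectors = [[(-0.86+0j), -0.86-0.00j, (0.77+0j)], [(0.11-0.16j), (0.11+0.16j), -0.61+0.00j], [(0.13-0.44j), (0.13+0.44j), -0.18+0.00j]]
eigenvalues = [(0.69+0.55j), (0.69-0.55j), (0.12+0j)]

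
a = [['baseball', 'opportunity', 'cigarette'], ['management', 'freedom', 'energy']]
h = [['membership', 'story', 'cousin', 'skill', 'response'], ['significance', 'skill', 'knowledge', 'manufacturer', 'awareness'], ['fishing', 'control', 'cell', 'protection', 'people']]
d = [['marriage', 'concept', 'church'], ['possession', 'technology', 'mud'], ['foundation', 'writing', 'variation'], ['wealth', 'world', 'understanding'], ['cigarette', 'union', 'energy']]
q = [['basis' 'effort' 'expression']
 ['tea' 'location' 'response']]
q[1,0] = 'tea'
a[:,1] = ['opportunity', 'freedom']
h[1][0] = 'significance'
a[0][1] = 'opportunity'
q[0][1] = 'effort'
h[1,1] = 'skill'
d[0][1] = 'concept'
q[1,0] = 'tea'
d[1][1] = 'technology'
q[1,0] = 'tea'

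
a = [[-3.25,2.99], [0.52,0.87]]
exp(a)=[[0.27, 2.08], [0.36, 3.14]]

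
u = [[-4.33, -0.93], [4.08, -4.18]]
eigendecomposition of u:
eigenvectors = [[0.02-0.43j, (0.02+0.43j)],  [-0.90+0.00j, (-0.9-0j)]]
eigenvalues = [(-4.26+1.95j), (-4.26-1.95j)]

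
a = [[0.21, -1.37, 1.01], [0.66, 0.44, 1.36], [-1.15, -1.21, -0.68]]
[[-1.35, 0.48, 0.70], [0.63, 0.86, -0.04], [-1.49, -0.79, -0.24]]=a @ [[0.18, 0.4, 1.06], [1.04, 0.03, -0.61], [0.04, 0.43, -0.35]]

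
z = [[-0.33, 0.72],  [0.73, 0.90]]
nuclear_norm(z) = 1.90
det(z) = -0.82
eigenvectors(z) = [[-0.91, -0.42], [0.42, -0.91]]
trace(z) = 0.57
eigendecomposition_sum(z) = [[-0.55,0.25], [0.26,-0.12]] + [[0.22, 0.47], [0.47, 1.02]]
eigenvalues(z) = [-0.67, 1.24]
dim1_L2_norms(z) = [0.79, 1.16]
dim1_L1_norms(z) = [1.05, 1.63]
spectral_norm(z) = 1.24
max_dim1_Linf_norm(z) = 0.9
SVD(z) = [[0.41, 0.91],[0.91, -0.41]] @ diag([1.2357541170798314, 0.6656664045302622]) @ [[0.43, 0.90],[-0.9, 0.43]]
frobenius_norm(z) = 1.40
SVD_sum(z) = [[0.22, 0.46], [0.48, 1.02]] + [[-0.55, 0.26],[0.25, -0.12]]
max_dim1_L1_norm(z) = 1.63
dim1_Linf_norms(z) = [0.72, 0.9]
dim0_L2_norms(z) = [0.8, 1.15]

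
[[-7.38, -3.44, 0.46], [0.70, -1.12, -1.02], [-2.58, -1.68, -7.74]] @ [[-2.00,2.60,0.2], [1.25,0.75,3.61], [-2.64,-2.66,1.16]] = [[9.25, -22.99, -13.36],[-0.11, 3.69, -5.09],[23.49, 12.62, -15.56]]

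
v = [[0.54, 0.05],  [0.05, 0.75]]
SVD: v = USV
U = [[0.22,0.98], [0.98,-0.22]]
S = [0.76, 0.53]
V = [[0.22,0.98], [0.98,-0.22]]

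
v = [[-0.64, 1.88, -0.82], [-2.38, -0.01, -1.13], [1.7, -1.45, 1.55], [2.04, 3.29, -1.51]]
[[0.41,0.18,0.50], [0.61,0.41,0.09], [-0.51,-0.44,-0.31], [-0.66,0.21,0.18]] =v@[[-0.43, -0.04, -0.21], [0.23, -0.04, 0.35], [0.36, -0.28, 0.36]]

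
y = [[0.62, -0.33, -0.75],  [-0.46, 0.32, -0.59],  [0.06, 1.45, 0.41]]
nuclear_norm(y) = 3.26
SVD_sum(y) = [[0.10, -0.62, -0.27], [-0.02, 0.11, 0.05], [-0.22, 1.33, 0.58]] + [[0.12, 0.27, -0.57], [0.11, 0.24, -0.51], [0.05, 0.11, -0.23]] + [[0.39, 0.02, 0.10], [-0.55, -0.03, -0.13], [0.23, 0.01, 0.06]]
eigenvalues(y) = [(1.05+0j), (0.15+1j), (0.15-1j)]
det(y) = 1.08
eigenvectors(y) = [[(-0.88+0j),-0.06-0.47j,(-0.06+0.47j)], [0.22+0.00j,0.13-0.48j,0.13+0.48j], [(0.41+0j),-0.73+0.00j,-0.73-0.00j]]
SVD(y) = [[-0.42,0.72,-0.55], [0.08,0.64,0.77], [0.9,0.28,-0.32]] @ diag([1.6255013283398123, 0.8983796878987824, 0.7367220425210534]) @ [[-0.15,0.91,0.39], [0.19,0.42,-0.89], [-0.97,-0.06,-0.23]]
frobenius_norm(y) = 2.00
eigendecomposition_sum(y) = [[(0.77-0j), (-0.75+0j), (-0.21-0j)], [-0.19+0.00j, (0.19+0j), 0.05+0.00j], [(-0.36+0j), (0.35+0j), 0.10+0.00j]] + [[-0.07+0.15j, (0.21+0.33j), (-0.27+0.14j)], [(-0.13+0.11j), (0.07+0.41j), -0.32+0.02j], [(0.21+0.14j), 0.55-0.25j, 0.16+0.44j]] + [[-0.07-0.15j,(0.21-0.33j),(-0.27-0.14j)], [(-0.13-0.11j),0.07-0.41j,-0.32-0.02j], [0.21-0.14j,0.55+0.25j,0.16-0.44j]]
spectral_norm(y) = 1.63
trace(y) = 1.35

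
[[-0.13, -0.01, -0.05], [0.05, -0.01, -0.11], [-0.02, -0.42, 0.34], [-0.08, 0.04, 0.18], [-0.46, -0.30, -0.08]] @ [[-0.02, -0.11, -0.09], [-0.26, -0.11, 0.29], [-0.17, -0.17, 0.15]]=[[0.01, 0.02, 0.00], [0.02, 0.01, -0.02], [0.05, -0.01, -0.07], [-0.04, -0.03, 0.05], [0.10, 0.1, -0.06]]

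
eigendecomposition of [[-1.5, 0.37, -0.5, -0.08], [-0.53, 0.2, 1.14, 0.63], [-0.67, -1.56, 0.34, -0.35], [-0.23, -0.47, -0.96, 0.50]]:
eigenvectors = [[(0.92+0j), 0.03+0.18j, 0.03-0.18j, 0.06+0.00j], [(-0.02+0j), (-0.65+0j), -0.65-0.00j, -0.02+0.00j], [(0.33+0j), (-0.09-0.59j), -0.09+0.59j, -0.47+0.00j], [0.23+0.00j, 0.27-0.33j, 0.27+0.33j, (0.88+0j)]]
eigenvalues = [(-1.71+0j), (0.12+1.49j), (0.12-1.49j), (1.01+0j)]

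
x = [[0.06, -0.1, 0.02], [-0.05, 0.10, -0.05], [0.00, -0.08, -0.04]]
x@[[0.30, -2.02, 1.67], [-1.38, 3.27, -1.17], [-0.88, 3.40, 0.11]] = [[0.14,-0.38,0.22], [-0.11,0.26,-0.21], [0.15,-0.4,0.09]]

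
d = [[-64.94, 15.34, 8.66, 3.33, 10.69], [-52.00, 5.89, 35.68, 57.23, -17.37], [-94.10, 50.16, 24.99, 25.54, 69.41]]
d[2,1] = 50.16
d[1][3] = 57.23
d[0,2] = 8.66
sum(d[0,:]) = -26.92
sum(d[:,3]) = 86.1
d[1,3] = 57.23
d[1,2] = 35.68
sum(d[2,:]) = 76.0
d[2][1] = 50.16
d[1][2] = 35.68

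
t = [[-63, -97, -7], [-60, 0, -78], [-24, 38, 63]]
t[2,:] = [-24, 38, 63]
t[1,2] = -78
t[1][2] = -78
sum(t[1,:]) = -138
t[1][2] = -78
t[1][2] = -78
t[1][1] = 0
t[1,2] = -78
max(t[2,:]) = 63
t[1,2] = -78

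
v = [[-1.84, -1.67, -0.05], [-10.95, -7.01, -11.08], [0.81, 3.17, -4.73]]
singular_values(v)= [17.23, 5.83, 0.23]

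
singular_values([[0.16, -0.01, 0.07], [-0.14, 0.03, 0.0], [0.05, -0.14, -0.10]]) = [0.23, 0.17, 0.02]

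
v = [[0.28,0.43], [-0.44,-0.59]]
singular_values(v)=[0.9, 0.03]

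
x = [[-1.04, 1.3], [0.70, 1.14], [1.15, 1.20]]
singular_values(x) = [2.19, 1.59]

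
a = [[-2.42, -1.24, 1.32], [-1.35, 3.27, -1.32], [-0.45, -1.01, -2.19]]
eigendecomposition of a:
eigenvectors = [[0.22+0.00j, (0.76+0j), 0.76-0.00j],  [(-0.96+0j), 0.17+0.16j, (0.17-0.16j)],  [(0.15+0j), (0.08+0.61j), (0.08-0.61j)]]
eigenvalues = [(3.78+0j), (-2.56+0.8j), (-2.56-0.8j)]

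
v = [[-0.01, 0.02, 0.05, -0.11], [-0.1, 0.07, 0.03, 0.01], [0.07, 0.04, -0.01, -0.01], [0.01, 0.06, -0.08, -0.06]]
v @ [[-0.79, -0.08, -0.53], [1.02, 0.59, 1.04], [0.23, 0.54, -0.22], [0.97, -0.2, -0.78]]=[[-0.07, 0.06, 0.10], [0.17, 0.06, 0.11], [-0.03, 0.01, 0.01], [-0.02, 0.0, 0.12]]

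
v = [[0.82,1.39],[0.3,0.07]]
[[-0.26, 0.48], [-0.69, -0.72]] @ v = [[-0.07, -0.33], [-0.78, -1.01]]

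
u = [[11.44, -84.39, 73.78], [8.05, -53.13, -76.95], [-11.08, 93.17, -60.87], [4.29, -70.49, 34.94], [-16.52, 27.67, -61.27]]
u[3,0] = 4.29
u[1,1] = -53.13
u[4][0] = -16.52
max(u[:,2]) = 73.78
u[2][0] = -11.08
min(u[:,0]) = -16.52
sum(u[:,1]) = -87.17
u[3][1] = -70.49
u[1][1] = -53.13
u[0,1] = -84.39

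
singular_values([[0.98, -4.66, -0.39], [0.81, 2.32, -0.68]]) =[5.23, 1.4]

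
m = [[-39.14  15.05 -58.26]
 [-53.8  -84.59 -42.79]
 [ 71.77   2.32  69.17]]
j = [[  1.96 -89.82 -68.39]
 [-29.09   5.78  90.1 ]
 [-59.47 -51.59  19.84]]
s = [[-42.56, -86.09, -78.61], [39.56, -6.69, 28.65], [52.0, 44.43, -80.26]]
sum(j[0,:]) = -156.25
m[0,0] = -39.14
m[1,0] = -53.8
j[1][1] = 5.78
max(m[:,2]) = 69.17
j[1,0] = -29.09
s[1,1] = -6.69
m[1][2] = -42.79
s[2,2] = -80.26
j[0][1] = -89.82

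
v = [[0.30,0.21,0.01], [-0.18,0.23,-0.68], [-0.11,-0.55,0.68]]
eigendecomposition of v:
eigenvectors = [[0.42, -0.89, -0.14], [-0.77, 0.39, -0.59], [-0.48, 0.25, 0.80]]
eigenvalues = [-0.1, 0.2, 1.11]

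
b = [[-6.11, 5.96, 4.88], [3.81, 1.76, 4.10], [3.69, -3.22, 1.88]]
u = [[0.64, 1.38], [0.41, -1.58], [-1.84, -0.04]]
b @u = [[-10.45,  -18.04], [-4.38,  2.31], [-2.42,  10.10]]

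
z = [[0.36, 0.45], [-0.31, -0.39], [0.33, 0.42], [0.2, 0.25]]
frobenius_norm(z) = 0.98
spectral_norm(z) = 0.98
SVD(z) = [[-0.59, -0.54], [0.51, 0.03], [-0.54, 0.79], [-0.33, -0.3]] @ diag([0.9839139832301598, 0.003643295782847309]) @ [[-0.62, -0.78],[-0.78, 0.62]]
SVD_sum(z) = [[0.36, 0.45],[-0.31, -0.39],[0.33, 0.42],[0.2, 0.25]] + [[0.00, -0.00], [-0.00, 0.0], [-0.00, 0.00], [0.00, -0.0]]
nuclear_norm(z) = 0.99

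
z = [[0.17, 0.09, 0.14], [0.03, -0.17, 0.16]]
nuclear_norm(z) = 0.47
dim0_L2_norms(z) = [0.17, 0.19, 0.21]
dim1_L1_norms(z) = [0.4, 0.36]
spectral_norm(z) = 0.26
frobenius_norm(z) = 0.33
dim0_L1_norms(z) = [0.2, 0.26, 0.3]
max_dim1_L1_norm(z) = 0.4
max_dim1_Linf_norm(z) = 0.17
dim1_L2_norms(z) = [0.24, 0.24]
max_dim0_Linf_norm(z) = 0.17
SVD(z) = [[-0.72, -0.69],[-0.69, 0.72]] @ diag([0.2611795267391416, 0.2092492647832198]) @ [[-0.55,0.20,-0.81], [-0.46,-0.88,0.09]]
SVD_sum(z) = [[0.1,  -0.04,  0.15], [0.1,  -0.04,  0.15]] + [[0.07,0.13,-0.01],  [-0.07,-0.13,0.01]]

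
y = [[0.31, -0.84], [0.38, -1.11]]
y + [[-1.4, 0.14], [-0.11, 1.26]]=[[-1.09, -0.70], [0.27, 0.15]]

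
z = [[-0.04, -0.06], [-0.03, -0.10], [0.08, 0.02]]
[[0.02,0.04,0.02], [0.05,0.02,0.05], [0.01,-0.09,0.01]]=z@ [[0.2, -1.16, 0.23], [-0.51, 0.13, -0.55]]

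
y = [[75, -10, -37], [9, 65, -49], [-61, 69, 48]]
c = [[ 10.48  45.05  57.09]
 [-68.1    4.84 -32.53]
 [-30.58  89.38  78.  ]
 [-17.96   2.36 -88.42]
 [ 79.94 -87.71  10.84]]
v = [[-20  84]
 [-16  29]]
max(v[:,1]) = 84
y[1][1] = 65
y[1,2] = -49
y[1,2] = -49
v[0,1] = 84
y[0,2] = -37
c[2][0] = -30.58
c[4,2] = 10.84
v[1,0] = -16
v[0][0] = -20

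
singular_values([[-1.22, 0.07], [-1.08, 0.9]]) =[1.77, 0.58]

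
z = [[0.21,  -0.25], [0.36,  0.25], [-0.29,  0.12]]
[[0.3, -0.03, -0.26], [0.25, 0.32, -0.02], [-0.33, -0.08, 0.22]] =z@[[0.97,  0.51,  -0.50],[-0.40,  0.53,  0.62]]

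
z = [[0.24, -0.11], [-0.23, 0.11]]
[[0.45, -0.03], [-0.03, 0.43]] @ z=[[0.11, -0.05],  [-0.11, 0.05]]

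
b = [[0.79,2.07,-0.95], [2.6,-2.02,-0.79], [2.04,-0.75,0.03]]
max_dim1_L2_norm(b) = 3.39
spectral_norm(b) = 3.98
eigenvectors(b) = [[-0.34+0.00j, 0.48+0.35j, 0.48-0.35j], [0.86+0.00j, (0.27+0.23j), 0.27-0.23j], [0.39+0.00j, (0.72+0j), (0.72-0j)]]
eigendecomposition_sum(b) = [[-0.67-0.00j, 1.04-0.00j, 0.05+0.00j],[1.72+0.00j, (-2.66+0j), (-0.14-0j)],[(0.78+0j), -1.20+0.00j, -0.06-0.00j]] + [[0.73-0.11j, (0.51-0.38j), (-0.5+0.74j)], [(0.44-0.04j), 0.32-0.21j, (-0.33+0.42j)], [0.63-0.64j, (0.23-0.74j), (0.05+1.08j)]] + [[(0.73+0.11j), 0.51+0.38j, -0.50-0.74j], [0.44+0.04j, 0.32+0.21j, -0.33-0.42j], [0.63+0.64j, 0.23+0.74j, 0.05-1.08j]]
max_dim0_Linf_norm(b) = 2.6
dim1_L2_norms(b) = [2.41, 3.39, 2.17]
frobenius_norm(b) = 4.69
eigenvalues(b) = [(-3.4+0j), (1.1+0.76j), (1.1-0.76j)]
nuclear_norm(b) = 7.02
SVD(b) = [[0.12, 0.98, -0.14], [-0.85, 0.02, -0.53], [-0.52, 0.18, 0.84]] @ diag([3.9765961361373185, 2.4050159840868974, 0.6352804784851105]) @ [[-0.80, 0.59, 0.14], [0.5, 0.77, -0.39], [0.34, 0.25, 0.91]]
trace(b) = -1.20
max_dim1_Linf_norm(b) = 2.6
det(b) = -6.08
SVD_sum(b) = [[-0.36, 0.27, 0.06], [2.69, -1.98, -0.46], [1.64, -1.21, -0.28]] + [[1.18, 1.82, -0.93],[0.03, 0.04, -0.02],[0.22, 0.33, -0.17]] + [[-0.03, -0.02, -0.08], [-0.11, -0.08, -0.31], [0.18, 0.13, 0.48]]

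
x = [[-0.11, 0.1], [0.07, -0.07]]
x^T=[[-0.11,0.07],  [0.10,-0.07]]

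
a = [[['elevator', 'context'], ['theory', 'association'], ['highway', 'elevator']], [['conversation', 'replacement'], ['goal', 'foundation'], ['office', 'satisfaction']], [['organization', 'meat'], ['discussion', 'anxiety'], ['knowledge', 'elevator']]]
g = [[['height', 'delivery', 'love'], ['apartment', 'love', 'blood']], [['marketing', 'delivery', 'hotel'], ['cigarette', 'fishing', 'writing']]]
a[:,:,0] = [['elevator', 'theory', 'highway'], ['conversation', 'goal', 'office'], ['organization', 'discussion', 'knowledge']]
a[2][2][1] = 'elevator'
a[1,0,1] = 'replacement'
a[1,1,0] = 'goal'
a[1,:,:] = [['conversation', 'replacement'], ['goal', 'foundation'], ['office', 'satisfaction']]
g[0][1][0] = 'apartment'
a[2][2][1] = 'elevator'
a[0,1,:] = ['theory', 'association']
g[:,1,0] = ['apartment', 'cigarette']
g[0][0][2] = 'love'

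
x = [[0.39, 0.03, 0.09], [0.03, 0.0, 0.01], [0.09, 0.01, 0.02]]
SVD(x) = [[-0.97, -0.08, -0.22], [-0.08, -0.79, 0.60], [-0.22, 0.6, 0.77]] @ diag([0.4131291386329331, 0.004680581039702451, 0.0015514424067693507]) @ [[-0.97,-0.08,-0.22], [0.08,0.79,-0.60], [-0.22,0.60,0.77]]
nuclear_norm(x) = 0.42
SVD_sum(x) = [[0.39, 0.03, 0.09], [0.03, 0.0, 0.01], [0.09, 0.01, 0.02]] + [[-0.0, -0.00, 0.00], [-0.0, -0.0, 0.00], [0.0, 0.0, -0.0]] + [[0.0, -0.0, -0.0], [-0.00, 0.0, 0.0], [-0.00, 0.00, 0.0]]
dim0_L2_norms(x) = [0.4, 0.03, 0.09]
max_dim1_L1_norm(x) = 0.51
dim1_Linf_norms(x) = [0.39, 0.03, 0.09]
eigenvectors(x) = [[-0.97, -0.22, -0.08], [-0.08, 0.6, -0.79], [-0.22, 0.77, 0.60]]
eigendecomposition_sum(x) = [[0.39, 0.03, 0.09], [0.03, 0.00, 0.01], [0.09, 0.01, 0.02]] + [[0.0, -0.0, -0.0], [-0.00, 0.0, 0.0], [-0.00, 0.0, 0.00]] + [[-0.00, -0.0, 0.00], [-0.00, -0.0, 0.00], [0.0, 0.0, -0.00]]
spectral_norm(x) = 0.41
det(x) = -0.00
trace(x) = 0.41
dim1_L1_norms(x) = [0.51, 0.04, 0.12]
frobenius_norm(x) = 0.41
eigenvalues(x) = [0.41, 0.0, -0.0]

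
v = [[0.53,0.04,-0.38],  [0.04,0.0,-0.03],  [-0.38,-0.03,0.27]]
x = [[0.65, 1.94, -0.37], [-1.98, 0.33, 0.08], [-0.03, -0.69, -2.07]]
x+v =[[1.18,1.98,-0.75], [-1.94,0.33,0.05], [-0.41,-0.72,-1.8]]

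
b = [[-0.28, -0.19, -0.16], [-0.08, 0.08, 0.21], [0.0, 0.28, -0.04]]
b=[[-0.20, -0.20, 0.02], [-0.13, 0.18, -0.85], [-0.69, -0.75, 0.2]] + [[-0.08,0.01,-0.18], [0.05,-0.10,1.06], [0.69,1.03,-0.24]]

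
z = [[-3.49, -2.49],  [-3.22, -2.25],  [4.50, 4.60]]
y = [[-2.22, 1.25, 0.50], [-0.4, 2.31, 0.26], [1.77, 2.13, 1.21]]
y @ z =[[5.97, 5.02], [-4.87, -3.01], [-7.59, -3.63]]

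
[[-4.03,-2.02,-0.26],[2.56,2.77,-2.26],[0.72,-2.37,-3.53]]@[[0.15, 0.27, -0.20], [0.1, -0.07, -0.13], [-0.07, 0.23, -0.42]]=[[-0.79, -1.01, 1.18],[0.82, -0.02, 0.08],[0.12, -0.45, 1.65]]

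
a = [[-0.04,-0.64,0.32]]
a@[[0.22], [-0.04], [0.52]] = [[0.18]]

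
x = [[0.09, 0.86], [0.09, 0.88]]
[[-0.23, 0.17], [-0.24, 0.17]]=x @ [[0.71, -0.34], [-0.34, 0.23]]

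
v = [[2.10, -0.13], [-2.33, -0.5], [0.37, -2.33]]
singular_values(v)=[3.16, 2.39]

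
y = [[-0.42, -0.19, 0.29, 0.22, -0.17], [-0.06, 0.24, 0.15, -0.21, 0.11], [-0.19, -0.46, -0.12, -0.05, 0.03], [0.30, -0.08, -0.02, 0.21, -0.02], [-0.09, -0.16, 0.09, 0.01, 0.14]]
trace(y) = 0.05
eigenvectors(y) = [[(-0.33+0j), 0.86+0.00j, 0.03+0.00j, (0.41-0.12j), (0.41+0.12j)], [0.51+0.00j, (-0.13+0j), 0.02+0.00j, (-0.25-0.29j), -0.25+0.29j], [(-0.28+0j), 0.27+0.00j, -0.06+0.00j, 0.68+0.00j, 0.68-0.00j], [-0.67+0.00j, -0.41+0.00j, -0.50+0.00j, -0.28-0.23j, (-0.28+0.23j)], [-0.32+0.00j, (0.06+0j), -0.87+0.00j, 0.02-0.27j, (0.02+0.27j)]]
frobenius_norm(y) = 0.99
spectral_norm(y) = 0.71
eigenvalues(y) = [(0.4+0j), (-0.42+0j), (0.16+0j), (-0.05+0.24j), (-0.05-0.24j)]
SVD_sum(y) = [[-0.36, -0.36, 0.11, 0.12, -0.08], [0.1, 0.1, -0.03, -0.03, 0.02], [-0.26, -0.26, 0.08, 0.09, -0.06], [0.07, 0.07, -0.02, -0.02, 0.01], [-0.11, -0.11, 0.03, 0.04, -0.02]] + [[-0.11, 0.13, 0.11, -0.05, -0.0], [-0.16, 0.19, 0.16, -0.07, -0.01], [0.13, -0.14, -0.12, 0.06, 0.00], [0.14, -0.17, -0.14, 0.06, 0.0], [0.00, -0.01, -0.00, 0.0, 0.0]] + [[0.05, 0.04, 0.07, 0.16, -0.09], [-0.03, -0.03, -0.04, -0.1, 0.05], [-0.06, -0.05, -0.08, -0.18, 0.10], [0.05, 0.05, 0.08, 0.17, -0.09], [-0.02, -0.02, -0.03, -0.06, 0.03]] + [[-0.0, 0.00, -0.0, -0.00, -0.00], [0.02, -0.02, 0.05, 0.01, 0.06], [-0.0, 0.00, -0.01, -0.00, -0.01], [0.03, -0.02, 0.06, 0.01, 0.07], [0.05, -0.03, 0.10, 0.02, 0.12]] + [[0.0, -0.00, 0.0, -0.0, -0.00], [0.01, -0.01, 0.01, -0.02, -0.02], [0.01, -0.01, 0.01, -0.01, -0.01], [0.01, -0.01, 0.01, -0.01, -0.01], [-0.01, 0.01, -0.01, 0.01, 0.01]]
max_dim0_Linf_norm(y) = 0.46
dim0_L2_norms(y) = [0.56, 0.58, 0.36, 0.37, 0.25]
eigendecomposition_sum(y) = [[0.07-0.00j, -0.07-0.00j, -0.00-0.00j, 0.15-0.00j, (-0.09+0j)], [(-0.11+0j), 0.11+0.00j, 0.00+0.00j, -0.24+0.00j, (0.13-0j)], [0.06-0.00j, (-0.06-0j), (-0-0j), 0.13-0.00j, (-0.07+0j)], [(0.14-0j), (-0.14-0j), -0.00-0.00j, 0.31-0.00j, (-0.18+0j)], [0.07-0.00j, -0.07-0.00j, -0.00-0.00j, 0.15-0.00j, (-0.08+0j)]] + [[(-0.4+0j), 0.14-0.00j, (0.38-0j), (0.22-0j), (-0.16+0j)], [0.06-0.00j, -0.02+0.00j, (-0.06+0j), (-0.03+0j), 0.02-0.00j], [-0.13+0.00j, (0.04-0j), (0.12-0j), 0.07-0.00j, -0.05+0.00j], [0.19-0.00j, -0.07+0.00j, (-0.19+0j), -0.11+0.00j, 0.08-0.00j], [-0.03+0.00j, 0.01-0.00j, 0.03-0.00j, 0.02-0.00j, -0.01+0.00j]] + [[0.00+0.00j, -0j, 0.00+0.00j, 0j, (-0.01+0j)], [0.00+0.00j, -0j, 0.00+0.00j, 0j, (-0.01+0j)], [(-0.01-0j), -0.01+0.00j, -0.00+0.00j, -0.01-0.00j, 0.02-0.00j], [-0.04-0.00j, -0.05+0.00j, (-0.02+0j), -0.07-0.00j, 0.13-0.00j], [(-0.07-0j), (-0.09+0j), -0.04+0.00j, -0.12-0.00j, 0.23-0.00j]] + [[(-0.05-0.03j),(-0.13+0.03j),-0.05+0.10j,(-0.08-0j),(0.04-0.01j)], [(-0.01+0.05j),(0.08+0.1j),(0.1+0j),0.03+0.07j,(-0.02-0.03j)], [(-0.06-0.06j),(-0.22-0.01j),(-0.12+0.14j),(-0.12-0.04j),0.07+0.01j], [0.00+0.05j,(0.09+0.08j),0.10-0.02j,0.04+0.06j,(-0.03-0.03j)], [(-0.03+0.02j),(-0.01+0.09j),0.05+0.05j,-0.02+0.05j,(0.01-0.03j)]] + [[(-0.05+0.03j), (-0.13-0.03j), (-0.05-0.1j), (-0.08+0j), 0.04+0.01j], [(-0.01-0.05j), (0.08-0.1j), (0.1-0j), (0.03-0.07j), -0.02+0.03j], [-0.06+0.06j, -0.22+0.01j, -0.12-0.14j, -0.12+0.04j, (0.07-0.01j)], [-0.05j, 0.09-0.08j, 0.10+0.02j, (0.04-0.06j), (-0.03+0.03j)], [(-0.03-0.02j), (-0.01-0.09j), (0.05-0.05j), -0.02-0.05j, 0.01+0.03j]]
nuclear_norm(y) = 1.89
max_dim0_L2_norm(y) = 0.58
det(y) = -0.00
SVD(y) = [[-0.76, -0.41, 0.50, 0.02, -0.13], [0.21, -0.6, -0.3, -0.39, -0.59], [-0.55, 0.45, -0.57, 0.05, -0.39], [0.14, 0.52, 0.54, -0.45, -0.45], [-0.24, 0.02, -0.19, -0.80, 0.52]] @ diag([0.7116513641366796, 0.5159821407113333, 0.40567859813794127, 0.20571359304592235, 0.0502151275844642]) @ [[0.67, 0.67, -0.2, -0.22, 0.14], [0.53, -0.62, -0.52, 0.24, 0.02], [0.24, 0.20, 0.34, 0.78, -0.42], [-0.28, 0.21, -0.60, -0.09, -0.72], [-0.37, 0.29, -0.45, 0.53, 0.54]]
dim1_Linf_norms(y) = [0.42, 0.24, 0.46, 0.3, 0.16]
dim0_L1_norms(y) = [1.06, 1.13, 0.67, 0.7, 0.47]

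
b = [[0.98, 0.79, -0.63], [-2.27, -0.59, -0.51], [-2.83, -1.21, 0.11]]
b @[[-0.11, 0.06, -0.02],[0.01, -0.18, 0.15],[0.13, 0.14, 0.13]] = [[-0.18, -0.17, 0.02], [0.18, -0.1, -0.11], [0.31, 0.06, -0.11]]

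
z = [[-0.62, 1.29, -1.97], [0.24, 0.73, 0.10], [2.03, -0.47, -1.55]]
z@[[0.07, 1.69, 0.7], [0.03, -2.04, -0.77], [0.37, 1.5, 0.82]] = [[-0.73, -6.63, -3.04],[0.08, -0.93, -0.31],[-0.45, 2.06, 0.51]]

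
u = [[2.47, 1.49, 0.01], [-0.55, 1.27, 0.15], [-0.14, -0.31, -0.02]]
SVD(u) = [[-0.99,0.10,0.09], [-0.09,-0.99,0.14], [0.1,0.13,0.99]] @ diag([2.906678208596773, 1.3879185629999298, 0.0019631986308379676]) @ [[-0.83, -0.56, -0.01], [0.55, -0.83, -0.11], [0.05, -0.09, 0.99]]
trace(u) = 3.72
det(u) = 0.01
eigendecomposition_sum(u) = [[1.23-0.50j,(0.74-2.05j),0.00-0.17j], [-0.27+0.77j,(0.64+1.18j),0.08+0.07j], [(-0.07-0.06j),-0.16+0.01j,(-0.01+0j)]] + [[(1.23+0.5j), 0.74+2.05j, 0.00+0.17j], [-0.27-0.77j, 0.64-1.18j, (0.08-0.07j)], [(-0.07+0.06j), -0.16-0.01j, -0.01-0.00j]] + [[0.00-0.00j, 0.00-0.00j, -0j], [(-0+0j), (-0+0j), (-0+0j)], [-0j, 0.00-0.00j, -0j]]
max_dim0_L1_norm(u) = 3.16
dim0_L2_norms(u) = [2.53, 1.98, 0.15]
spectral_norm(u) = 2.91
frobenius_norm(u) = 3.22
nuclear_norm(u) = 4.30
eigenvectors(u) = [[-0.85+0.00j, -0.85-0.00j, (0.05+0j)], [(0.35-0.39j), 0.35+0.39j, (-0.09+0j)], [(0.03+0.05j), (0.03-0.05j), (0.99+0j)]]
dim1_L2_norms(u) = [2.88, 1.39, 0.34]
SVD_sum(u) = [[2.39, 1.6, 0.02], [0.21, 0.14, 0.0], [-0.24, -0.16, -0.0]] + [[0.08, -0.11, -0.01],[-0.76, 1.13, 0.15],[0.10, -0.15, -0.02]] + [[0.0, -0.00, 0.0], [0.0, -0.0, 0.00], [0.0, -0.0, 0.00]]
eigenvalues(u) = [(1.86+0.68j), (1.86-0.68j), 0j]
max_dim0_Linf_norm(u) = 2.47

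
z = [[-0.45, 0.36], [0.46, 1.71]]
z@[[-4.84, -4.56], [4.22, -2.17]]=[[3.7,1.27], [4.99,-5.81]]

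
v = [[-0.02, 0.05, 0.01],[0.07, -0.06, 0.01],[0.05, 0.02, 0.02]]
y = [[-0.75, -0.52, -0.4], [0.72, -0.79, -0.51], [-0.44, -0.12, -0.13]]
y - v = [[-0.73, -0.57, -0.41], [0.65, -0.73, -0.52], [-0.49, -0.14, -0.15]]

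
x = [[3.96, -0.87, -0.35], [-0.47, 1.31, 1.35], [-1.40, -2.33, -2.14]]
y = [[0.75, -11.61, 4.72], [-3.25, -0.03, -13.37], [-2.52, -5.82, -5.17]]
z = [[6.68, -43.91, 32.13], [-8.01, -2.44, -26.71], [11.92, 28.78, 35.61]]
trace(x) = 3.13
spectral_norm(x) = 4.24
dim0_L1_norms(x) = [5.83, 4.51, 3.84]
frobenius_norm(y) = 20.34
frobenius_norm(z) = 77.63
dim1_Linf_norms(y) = [11.61, 13.37, 5.82]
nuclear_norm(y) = 29.41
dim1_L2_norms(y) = [12.56, 13.76, 8.18]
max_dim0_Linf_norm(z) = 43.91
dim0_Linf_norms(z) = [11.92, 43.91, 35.61]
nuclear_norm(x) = 8.20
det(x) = 2.85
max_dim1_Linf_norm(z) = 43.91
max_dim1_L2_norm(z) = 54.82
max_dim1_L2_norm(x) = 4.07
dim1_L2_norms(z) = [54.82, 27.99, 47.31]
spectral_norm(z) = 58.23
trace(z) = 39.85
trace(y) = -4.45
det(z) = -462.28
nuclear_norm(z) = 109.73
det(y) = -165.41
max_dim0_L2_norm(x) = 4.23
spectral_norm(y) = 15.80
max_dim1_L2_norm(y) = 13.76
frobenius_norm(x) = 5.68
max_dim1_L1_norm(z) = 82.72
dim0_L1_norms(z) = [26.61, 75.13, 94.45]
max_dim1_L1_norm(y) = 17.08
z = x @ y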